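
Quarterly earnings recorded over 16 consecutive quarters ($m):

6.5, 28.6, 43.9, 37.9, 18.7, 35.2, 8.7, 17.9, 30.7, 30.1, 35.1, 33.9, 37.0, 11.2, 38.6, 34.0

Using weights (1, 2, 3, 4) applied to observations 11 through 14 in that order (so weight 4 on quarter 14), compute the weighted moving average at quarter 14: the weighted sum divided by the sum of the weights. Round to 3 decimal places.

25.870

Weighted sum: 1·35.1 + 2·33.9 + 3·37.0 + 4·11.2 = 35.1 + 67.8 + 111.0 + 44.8 = 258.7
Weight total: 1 + 2 + 3 + 4 = 10
WMA = 258.7 / 10 = 25.870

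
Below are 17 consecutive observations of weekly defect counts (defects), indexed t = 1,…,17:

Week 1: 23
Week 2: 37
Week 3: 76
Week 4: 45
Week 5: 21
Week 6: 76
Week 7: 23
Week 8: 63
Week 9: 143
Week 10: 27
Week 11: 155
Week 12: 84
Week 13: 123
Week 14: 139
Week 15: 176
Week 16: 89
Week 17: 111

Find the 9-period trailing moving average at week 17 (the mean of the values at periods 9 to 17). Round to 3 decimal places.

116.333

Sum of periods 9–17: 143 + 27 + 155 + 84 + 123 + 139 + 176 + 89 + 111 = 1047
Divide by 9: 1047 / 9 = 116.333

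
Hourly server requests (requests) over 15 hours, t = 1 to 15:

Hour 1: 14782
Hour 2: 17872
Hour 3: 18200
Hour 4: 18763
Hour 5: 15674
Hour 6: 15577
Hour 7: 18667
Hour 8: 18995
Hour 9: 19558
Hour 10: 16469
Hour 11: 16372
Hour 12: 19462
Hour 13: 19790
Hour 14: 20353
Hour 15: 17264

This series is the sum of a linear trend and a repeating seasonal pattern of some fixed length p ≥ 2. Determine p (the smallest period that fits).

5

First differences y_{t+1} − y_t: 3090, 328, 563, -3089, -97, 3090, 328, 563, -3089, -97, 3090, 328, …
The difference pattern repeats every 5 terms and not for any smaller step, so p = 5.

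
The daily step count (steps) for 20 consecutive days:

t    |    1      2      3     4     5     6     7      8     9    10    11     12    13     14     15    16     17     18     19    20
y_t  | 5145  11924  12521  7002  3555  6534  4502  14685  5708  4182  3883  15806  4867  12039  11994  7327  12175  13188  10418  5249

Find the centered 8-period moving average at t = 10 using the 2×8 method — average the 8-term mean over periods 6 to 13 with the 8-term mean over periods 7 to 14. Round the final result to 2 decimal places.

7864.94

Sum over 6–13: 6534 + 4502 + 14685 + 5708 + 4182 + 3883 + 15806 + 4867 = 60167
Sum over 7–14: 4502 + 14685 + 5708 + 4182 + 3883 + 15806 + 4867 + 12039 = 65672
CMA at t=10 = (60167 + 65672) / (2·8) = 125839 / 16 = 7864.94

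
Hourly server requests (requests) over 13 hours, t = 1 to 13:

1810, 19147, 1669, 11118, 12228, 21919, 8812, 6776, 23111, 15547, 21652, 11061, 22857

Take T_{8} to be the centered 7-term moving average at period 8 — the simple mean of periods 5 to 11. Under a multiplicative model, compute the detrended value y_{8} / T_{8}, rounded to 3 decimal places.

0.431

Trend T_8 = (12228 + 21919 + 8812 + 6776 + 23111 + 15547 + 21652) / 7 = 110045/7 = 15720.71429
Ratio to trend: 6776 / 15720.71429 = 0.431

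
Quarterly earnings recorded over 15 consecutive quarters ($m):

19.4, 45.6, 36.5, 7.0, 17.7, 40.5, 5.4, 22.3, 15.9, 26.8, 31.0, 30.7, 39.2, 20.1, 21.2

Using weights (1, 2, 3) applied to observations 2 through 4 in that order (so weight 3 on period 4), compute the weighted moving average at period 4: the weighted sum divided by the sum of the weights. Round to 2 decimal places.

23.27

Weighted sum: 1·45.6 + 2·36.5 + 3·7.0 = 45.6 + 73.0 + 21.0 = 139.6
Weight total: 1 + 2 + 3 = 6
WMA = 139.6 / 6 = 23.27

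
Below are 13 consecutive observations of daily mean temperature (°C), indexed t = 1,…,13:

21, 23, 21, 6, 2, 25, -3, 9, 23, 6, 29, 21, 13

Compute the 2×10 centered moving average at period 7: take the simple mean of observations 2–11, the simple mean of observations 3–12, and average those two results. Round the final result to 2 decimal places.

14.00

Sum over 2–11: 23 + 21 + 6 + 2 + 25 + (-3) + 9 + 23 + 6 + 29 = 141
Sum over 3–12: 21 + 6 + 2 + 25 + (-3) + 9 + 23 + 6 + 29 + 21 = 139
CMA at t=7 = (141 + 139) / (2·10) = 280 / 20 = 14.00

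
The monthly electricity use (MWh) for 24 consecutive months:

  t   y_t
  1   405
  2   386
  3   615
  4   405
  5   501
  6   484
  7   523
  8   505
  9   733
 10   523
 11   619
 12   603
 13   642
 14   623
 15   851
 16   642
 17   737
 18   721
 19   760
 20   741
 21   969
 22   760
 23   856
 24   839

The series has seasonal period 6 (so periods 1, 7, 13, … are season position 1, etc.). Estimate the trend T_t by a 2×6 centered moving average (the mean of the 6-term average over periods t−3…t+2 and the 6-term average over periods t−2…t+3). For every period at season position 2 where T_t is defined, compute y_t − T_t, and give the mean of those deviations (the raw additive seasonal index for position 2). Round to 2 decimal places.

Season position 2 occurs at t = 8, 14, 20 (where T_t is defined).
t=8: T_8 = 554.6667; y_8 − T_8 = 505 − 554.6667 = -49.6667
t=14: T_14 = 673.1667; y_14 − T_14 = 623 − 673.1667 = -50.1667
t=20: T_20 = 791.2500; y_20 − T_20 = 741 − 791.2500 = -50.2500
Mean deviation: (-49.6667 + -50.1667 + -50.2500) / 3 = -50.03

-50.03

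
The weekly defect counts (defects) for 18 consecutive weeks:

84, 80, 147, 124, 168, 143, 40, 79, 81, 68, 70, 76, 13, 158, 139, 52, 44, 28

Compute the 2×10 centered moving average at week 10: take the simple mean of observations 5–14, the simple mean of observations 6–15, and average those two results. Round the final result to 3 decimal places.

Sum over 5–14: 168 + 143 + 40 + 79 + 81 + 68 + 70 + 76 + 13 + 158 = 896
Sum over 6–15: 143 + 40 + 79 + 81 + 68 + 70 + 76 + 13 + 158 + 139 = 867
CMA at t=10 = (896 + 867) / (2·10) = 1763 / 20 = 88.150

88.150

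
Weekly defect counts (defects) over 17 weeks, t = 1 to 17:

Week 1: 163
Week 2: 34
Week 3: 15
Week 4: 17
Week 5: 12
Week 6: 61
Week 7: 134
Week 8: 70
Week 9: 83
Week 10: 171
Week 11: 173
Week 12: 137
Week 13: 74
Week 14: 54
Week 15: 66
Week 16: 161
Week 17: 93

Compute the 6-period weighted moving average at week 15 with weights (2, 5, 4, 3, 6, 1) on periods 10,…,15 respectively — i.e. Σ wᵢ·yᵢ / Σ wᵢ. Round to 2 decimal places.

Weighted sum: 2·171 + 5·173 + 4·137 + 3·74 + 6·54 + 1·66 = 342 + 865 + 548 + 222 + 324 + 66 = 2367
Weight total: 2 + 5 + 4 + 3 + 6 + 1 = 21
WMA = 2367 / 21 = 112.71

112.71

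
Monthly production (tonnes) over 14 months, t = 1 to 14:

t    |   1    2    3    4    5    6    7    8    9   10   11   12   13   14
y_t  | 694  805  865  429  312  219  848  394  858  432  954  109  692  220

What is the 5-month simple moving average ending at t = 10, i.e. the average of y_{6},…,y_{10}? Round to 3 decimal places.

Sum of periods 6–10: 219 + 848 + 394 + 858 + 432 = 2751
Divide by 5: 2751 / 5 = 550.200

550.200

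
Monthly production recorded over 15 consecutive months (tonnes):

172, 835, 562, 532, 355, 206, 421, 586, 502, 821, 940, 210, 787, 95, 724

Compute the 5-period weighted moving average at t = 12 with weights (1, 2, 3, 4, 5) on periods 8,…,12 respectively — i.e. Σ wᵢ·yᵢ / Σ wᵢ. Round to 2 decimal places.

Weighted sum: 1·586 + 2·502 + 3·821 + 4·940 + 5·210 = 586 + 1004 + 2463 + 3760 + 1050 = 8863
Weight total: 1 + 2 + 3 + 4 + 5 = 15
WMA = 8863 / 15 = 590.87

590.87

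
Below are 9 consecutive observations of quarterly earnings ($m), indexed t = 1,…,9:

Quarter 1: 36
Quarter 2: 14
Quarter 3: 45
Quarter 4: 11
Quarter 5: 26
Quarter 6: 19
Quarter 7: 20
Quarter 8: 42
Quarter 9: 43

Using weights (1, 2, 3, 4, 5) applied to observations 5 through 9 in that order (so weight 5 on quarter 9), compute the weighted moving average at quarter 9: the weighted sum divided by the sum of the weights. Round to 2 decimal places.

Weighted sum: 1·26 + 2·19 + 3·20 + 4·42 + 5·43 = 26 + 38 + 60 + 168 + 215 = 507
Weight total: 1 + 2 + 3 + 4 + 5 = 15
WMA = 507 / 15 = 33.80

33.80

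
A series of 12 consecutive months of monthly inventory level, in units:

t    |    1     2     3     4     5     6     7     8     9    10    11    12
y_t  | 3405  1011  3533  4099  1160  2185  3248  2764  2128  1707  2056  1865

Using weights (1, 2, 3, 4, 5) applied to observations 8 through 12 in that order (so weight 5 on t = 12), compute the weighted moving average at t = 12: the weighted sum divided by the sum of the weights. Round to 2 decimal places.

Weighted sum: 1·2764 + 2·2128 + 3·1707 + 4·2056 + 5·1865 = 2764 + 4256 + 5121 + 8224 + 9325 = 29690
Weight total: 1 + 2 + 3 + 4 + 5 = 15
WMA = 29690 / 15 = 1979.33

1979.33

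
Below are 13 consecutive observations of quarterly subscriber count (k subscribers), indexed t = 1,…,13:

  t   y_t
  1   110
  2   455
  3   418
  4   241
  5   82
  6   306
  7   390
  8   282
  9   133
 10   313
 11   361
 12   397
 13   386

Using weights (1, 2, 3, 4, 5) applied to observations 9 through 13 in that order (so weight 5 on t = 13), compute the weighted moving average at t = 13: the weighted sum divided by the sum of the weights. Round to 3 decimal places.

357.333

Weighted sum: 1·133 + 2·313 + 3·361 + 4·397 + 5·386 = 133 + 626 + 1083 + 1588 + 1930 = 5360
Weight total: 1 + 2 + 3 + 4 + 5 = 15
WMA = 5360 / 15 = 357.333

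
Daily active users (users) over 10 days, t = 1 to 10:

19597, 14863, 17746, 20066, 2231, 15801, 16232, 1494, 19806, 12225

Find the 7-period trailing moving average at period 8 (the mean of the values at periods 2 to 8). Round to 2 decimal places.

12633.29

Sum of periods 2–8: 14863 + 17746 + 20066 + 2231 + 15801 + 16232 + 1494 = 88433
Divide by 7: 88433 / 7 = 12633.29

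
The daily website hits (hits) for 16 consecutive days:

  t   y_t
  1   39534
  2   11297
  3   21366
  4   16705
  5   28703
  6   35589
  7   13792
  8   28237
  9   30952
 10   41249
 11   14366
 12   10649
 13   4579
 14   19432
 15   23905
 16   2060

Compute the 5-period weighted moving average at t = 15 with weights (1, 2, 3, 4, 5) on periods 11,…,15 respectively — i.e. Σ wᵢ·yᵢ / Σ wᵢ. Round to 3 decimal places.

Weighted sum: 1·14366 + 2·10649 + 3·4579 + 4·19432 + 5·23905 = 14366 + 21298 + 13737 + 77728 + 119525 = 246654
Weight total: 1 + 2 + 3 + 4 + 5 = 15
WMA = 246654 / 15 = 16443.600

16443.600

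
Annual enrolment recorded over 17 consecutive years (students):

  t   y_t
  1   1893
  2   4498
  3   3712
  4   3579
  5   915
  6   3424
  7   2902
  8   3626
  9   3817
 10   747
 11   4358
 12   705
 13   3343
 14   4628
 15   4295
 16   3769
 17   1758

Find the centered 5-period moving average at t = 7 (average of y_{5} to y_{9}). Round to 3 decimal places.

2936.800

Sum of periods 5–9: 915 + 3424 + 2902 + 3626 + 3817 = 14684
Divide by 5: 14684 / 5 = 2936.800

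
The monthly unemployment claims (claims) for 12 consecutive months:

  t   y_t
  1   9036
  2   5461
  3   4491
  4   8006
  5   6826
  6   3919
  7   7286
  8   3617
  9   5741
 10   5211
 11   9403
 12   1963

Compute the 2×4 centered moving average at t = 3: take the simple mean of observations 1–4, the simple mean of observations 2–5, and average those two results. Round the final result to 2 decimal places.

Sum over 1–4: 9036 + 5461 + 4491 + 8006 = 26994
Sum over 2–5: 5461 + 4491 + 8006 + 6826 = 24784
CMA at t=3 = (26994 + 24784) / (2·4) = 51778 / 8 = 6472.25

6472.25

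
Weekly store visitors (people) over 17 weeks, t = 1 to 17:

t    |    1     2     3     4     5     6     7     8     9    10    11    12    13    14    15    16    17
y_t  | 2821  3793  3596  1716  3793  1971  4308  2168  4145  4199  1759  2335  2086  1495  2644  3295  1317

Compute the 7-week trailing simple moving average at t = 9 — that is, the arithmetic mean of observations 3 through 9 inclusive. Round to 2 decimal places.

3099.57

Sum of periods 3–9: 3596 + 1716 + 3793 + 1971 + 4308 + 2168 + 4145 = 21697
Divide by 7: 21697 / 7 = 3099.57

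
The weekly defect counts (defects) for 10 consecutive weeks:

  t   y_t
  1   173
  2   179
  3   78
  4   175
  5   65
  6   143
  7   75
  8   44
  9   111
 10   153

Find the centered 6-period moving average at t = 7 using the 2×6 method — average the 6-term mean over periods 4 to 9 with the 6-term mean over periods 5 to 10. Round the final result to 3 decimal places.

100.333

Sum over 4–9: 175 + 65 + 143 + 75 + 44 + 111 = 613
Sum over 5–10: 65 + 143 + 75 + 44 + 111 + 153 = 591
CMA at t=7 = (613 + 591) / (2·6) = 1204 / 12 = 100.333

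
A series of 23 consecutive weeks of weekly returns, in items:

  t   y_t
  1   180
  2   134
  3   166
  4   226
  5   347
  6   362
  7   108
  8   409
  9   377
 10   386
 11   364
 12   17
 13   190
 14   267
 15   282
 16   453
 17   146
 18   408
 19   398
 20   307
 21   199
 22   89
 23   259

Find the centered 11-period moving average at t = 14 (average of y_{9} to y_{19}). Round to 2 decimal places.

Sum of periods 9–19: 377 + 386 + 364 + 17 + 190 + 267 + 282 + 453 + 146 + 408 + 398 = 3288
Divide by 11: 3288 / 11 = 298.91

298.91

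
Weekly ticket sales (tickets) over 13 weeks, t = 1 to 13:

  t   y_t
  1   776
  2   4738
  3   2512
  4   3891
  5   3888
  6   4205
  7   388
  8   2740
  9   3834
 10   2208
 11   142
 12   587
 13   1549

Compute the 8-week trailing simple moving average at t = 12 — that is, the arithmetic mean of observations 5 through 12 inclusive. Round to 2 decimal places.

Sum of periods 5–12: 3888 + 4205 + 388 + 2740 + 3834 + 2208 + 142 + 587 = 17992
Divide by 8: 17992 / 8 = 2249.00

2249.00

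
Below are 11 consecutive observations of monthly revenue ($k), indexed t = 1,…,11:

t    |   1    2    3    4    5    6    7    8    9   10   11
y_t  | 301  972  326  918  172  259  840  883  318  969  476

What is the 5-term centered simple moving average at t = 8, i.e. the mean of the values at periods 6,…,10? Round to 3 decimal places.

653.800

Sum of periods 6–10: 259 + 840 + 883 + 318 + 969 = 3269
Divide by 5: 3269 / 5 = 653.800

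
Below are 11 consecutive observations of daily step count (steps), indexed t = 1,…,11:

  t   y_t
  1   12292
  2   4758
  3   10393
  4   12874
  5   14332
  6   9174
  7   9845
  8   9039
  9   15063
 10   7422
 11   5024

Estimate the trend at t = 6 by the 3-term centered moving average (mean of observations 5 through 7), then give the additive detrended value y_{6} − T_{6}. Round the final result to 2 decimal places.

-1943.00

Trend T_6 = (14332 + 9174 + 9845) / 3 = 33351/3 = 11117.0000
Detrended value: 9174 − 11117.0000 = -1943.00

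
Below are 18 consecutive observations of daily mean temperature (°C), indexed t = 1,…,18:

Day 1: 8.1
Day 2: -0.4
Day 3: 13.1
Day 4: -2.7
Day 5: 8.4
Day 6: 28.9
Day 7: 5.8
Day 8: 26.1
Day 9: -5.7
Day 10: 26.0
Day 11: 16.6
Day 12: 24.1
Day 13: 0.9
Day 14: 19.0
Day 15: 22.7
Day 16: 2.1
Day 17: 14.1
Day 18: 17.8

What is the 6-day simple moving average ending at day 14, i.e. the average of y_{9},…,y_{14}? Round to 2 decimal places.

13.48

Sum of periods 9–14: (-5.7) + 26.0 + 16.6 + 24.1 + 0.9 + 19.0 = 80.9
Divide by 6: 80.9 / 6 = 13.48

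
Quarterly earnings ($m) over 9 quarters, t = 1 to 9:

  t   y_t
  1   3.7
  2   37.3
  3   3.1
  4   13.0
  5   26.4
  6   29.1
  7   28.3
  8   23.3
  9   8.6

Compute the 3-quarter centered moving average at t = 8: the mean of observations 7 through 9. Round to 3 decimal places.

Sum of periods 7–9: 28.3 + 23.3 + 8.6 = 60.2
Divide by 3: 60.2 / 3 = 20.067

20.067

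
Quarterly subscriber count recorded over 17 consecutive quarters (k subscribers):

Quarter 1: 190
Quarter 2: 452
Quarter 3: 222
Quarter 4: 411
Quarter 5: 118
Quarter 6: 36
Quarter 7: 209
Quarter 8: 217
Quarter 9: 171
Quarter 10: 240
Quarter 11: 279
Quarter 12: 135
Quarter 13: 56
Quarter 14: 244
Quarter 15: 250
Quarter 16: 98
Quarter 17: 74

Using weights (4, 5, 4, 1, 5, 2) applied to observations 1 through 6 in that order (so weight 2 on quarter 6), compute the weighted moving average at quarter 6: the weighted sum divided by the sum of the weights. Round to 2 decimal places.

Weighted sum: 4·190 + 5·452 + 4·222 + 1·411 + 5·118 + 2·36 = 760 + 2260 + 888 + 411 + 590 + 72 = 4981
Weight total: 4 + 5 + 4 + 1 + 5 + 2 = 21
WMA = 4981 / 21 = 237.19

237.19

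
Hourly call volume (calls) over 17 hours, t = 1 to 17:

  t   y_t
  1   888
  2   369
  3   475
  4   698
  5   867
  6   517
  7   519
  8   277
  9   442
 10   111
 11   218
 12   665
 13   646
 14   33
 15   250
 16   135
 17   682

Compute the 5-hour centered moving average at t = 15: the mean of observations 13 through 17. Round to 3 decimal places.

349.200

Sum of periods 13–17: 646 + 33 + 250 + 135 + 682 = 1746
Divide by 5: 1746 / 5 = 349.200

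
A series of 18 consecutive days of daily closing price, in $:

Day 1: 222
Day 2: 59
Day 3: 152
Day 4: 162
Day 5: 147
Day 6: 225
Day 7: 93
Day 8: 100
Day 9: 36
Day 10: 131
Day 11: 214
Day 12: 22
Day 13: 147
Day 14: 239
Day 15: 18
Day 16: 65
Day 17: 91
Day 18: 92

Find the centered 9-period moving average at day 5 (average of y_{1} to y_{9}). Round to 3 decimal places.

Sum of periods 1–9: 222 + 59 + 152 + 162 + 147 + 225 + 93 + 100 + 36 = 1196
Divide by 9: 1196 / 9 = 132.889

132.889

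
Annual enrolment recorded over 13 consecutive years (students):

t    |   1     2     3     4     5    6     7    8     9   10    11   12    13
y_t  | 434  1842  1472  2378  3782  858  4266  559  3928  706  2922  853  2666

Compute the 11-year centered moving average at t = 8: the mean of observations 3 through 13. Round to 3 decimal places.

2217.273

Sum of periods 3–13: 1472 + 2378 + 3782 + 858 + 4266 + 559 + 3928 + 706 + 2922 + 853 + 2666 = 24390
Divide by 11: 24390 / 11 = 2217.273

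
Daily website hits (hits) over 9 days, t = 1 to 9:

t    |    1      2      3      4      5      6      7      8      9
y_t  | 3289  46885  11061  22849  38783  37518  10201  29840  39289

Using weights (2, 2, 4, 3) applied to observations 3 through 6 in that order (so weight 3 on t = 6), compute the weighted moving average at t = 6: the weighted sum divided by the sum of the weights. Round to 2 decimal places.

30500.55

Weighted sum: 2·11061 + 2·22849 + 4·38783 + 3·37518 = 22122 + 45698 + 155132 + 112554 = 335506
Weight total: 2 + 2 + 4 + 3 = 11
WMA = 335506 / 11 = 30500.55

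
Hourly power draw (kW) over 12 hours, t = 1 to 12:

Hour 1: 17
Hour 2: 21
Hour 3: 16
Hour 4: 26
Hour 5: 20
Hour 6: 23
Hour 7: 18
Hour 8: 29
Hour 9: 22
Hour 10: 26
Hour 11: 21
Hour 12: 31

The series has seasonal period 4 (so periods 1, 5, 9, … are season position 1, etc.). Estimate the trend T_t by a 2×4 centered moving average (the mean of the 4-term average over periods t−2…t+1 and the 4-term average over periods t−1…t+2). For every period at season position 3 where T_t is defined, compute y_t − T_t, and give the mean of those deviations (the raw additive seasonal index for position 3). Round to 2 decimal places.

-4.56

Season position 3 occurs at t = 3, 7 (where T_t is defined).
t=3: T_3 = 20.3750; y_3 − T_3 = 16 − 20.3750 = -4.3750
t=7: T_7 = 22.7500; y_7 − T_7 = 18 − 22.7500 = -4.7500
Mean deviation: (-4.3750 + -4.7500) / 2 = -4.56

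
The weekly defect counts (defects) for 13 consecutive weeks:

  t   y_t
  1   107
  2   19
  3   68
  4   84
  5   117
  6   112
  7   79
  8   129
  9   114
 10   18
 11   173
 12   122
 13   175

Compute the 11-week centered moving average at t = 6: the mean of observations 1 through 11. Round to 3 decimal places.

Sum of periods 1–11: 107 + 19 + 68 + 84 + 117 + 112 + 79 + 129 + 114 + 18 + 173 = 1020
Divide by 11: 1020 / 11 = 92.727

92.727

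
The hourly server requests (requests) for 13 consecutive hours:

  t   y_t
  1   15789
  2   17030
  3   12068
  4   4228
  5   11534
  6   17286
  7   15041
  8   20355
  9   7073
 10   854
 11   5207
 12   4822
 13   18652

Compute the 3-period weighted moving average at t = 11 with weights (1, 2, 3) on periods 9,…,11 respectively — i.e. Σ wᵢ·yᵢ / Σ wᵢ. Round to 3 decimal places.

4067.000

Weighted sum: 1·7073 + 2·854 + 3·5207 = 7073 + 1708 + 15621 = 24402
Weight total: 1 + 2 + 3 = 6
WMA = 24402 / 6 = 4067.000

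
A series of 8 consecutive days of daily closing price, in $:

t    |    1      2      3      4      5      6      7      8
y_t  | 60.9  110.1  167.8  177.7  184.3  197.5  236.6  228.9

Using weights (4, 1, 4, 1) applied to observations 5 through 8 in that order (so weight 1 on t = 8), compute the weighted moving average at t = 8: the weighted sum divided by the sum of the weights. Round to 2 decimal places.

211.00

Weighted sum: 4·184.3 + 1·197.5 + 4·236.6 + 1·228.9 = 737.2 + 197.5 + 946.4 + 228.9 = 2110.0
Weight total: 4 + 1 + 4 + 1 = 10
WMA = 2110.0 / 10 = 211.00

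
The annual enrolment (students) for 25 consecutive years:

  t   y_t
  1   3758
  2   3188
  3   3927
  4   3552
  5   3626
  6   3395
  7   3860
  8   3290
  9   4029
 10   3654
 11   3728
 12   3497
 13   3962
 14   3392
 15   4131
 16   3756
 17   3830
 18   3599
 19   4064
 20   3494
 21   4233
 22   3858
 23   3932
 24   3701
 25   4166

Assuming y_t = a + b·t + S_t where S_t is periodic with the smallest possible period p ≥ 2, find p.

First differences y_{t+1} − y_t: -570, 739, -375, 74, -231, 465, -570, 739, -375, 74, -231, 465, -570, 739, …
The difference pattern repeats every 6 terms and not for any smaller step, so p = 6.

6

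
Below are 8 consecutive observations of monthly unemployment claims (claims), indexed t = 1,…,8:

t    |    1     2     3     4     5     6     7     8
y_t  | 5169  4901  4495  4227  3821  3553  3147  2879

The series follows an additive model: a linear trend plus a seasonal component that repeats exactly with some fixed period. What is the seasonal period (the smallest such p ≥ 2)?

First differences y_{t+1} − y_t: -268, -406, -268, -406, -268, -406, …
The difference pattern repeats every 2 terms and not for any smaller step, so p = 2.

2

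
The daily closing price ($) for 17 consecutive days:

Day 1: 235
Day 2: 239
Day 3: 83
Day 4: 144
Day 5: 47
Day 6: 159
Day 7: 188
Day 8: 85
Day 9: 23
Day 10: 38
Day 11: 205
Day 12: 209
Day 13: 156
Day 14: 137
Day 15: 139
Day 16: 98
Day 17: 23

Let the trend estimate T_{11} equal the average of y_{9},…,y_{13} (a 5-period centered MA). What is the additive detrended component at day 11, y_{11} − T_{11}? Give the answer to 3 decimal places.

Trend T_11 = (23 + 38 + 205 + 209 + 156) / 5 = 631/5 = 126.20000
Detrended value: 205 − 126.20000 = 78.800

78.800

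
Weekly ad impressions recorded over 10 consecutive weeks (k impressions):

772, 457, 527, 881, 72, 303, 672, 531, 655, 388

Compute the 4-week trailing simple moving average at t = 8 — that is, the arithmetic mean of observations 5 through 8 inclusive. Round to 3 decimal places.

394.500

Sum of periods 5–8: 72 + 303 + 672 + 531 = 1578
Divide by 4: 1578 / 4 = 394.500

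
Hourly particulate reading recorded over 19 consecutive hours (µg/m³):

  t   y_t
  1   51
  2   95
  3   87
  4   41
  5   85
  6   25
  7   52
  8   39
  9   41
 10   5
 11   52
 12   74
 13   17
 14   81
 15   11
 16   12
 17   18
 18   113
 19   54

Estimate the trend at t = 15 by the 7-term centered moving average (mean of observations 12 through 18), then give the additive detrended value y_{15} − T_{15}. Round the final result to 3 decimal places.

Trend T_15 = (74 + 17 + 81 + 11 + 12 + 18 + 113) / 7 = 326/7 = 46.57143
Detrended value: 11 − 46.57143 = -35.571

-35.571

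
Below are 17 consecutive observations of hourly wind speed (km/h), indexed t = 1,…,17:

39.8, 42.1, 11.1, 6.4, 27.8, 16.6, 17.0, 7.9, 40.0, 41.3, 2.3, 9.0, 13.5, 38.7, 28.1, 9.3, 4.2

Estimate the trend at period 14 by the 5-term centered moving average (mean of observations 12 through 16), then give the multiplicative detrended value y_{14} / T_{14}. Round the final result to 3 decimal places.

Trend T_14 = (9.0 + 13.5 + 38.7 + 28.1 + 9.3) / 5 = 98.6/5 = 19.72000
Ratio to trend: 38.7 / 19.72000 = 1.962

1.962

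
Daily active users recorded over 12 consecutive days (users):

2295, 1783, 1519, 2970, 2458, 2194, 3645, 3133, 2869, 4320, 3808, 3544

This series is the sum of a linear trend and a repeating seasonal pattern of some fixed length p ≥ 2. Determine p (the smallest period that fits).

First differences y_{t+1} − y_t: -512, -264, 1451, -512, -264, 1451, -512, -264, …
The difference pattern repeats every 3 terms and not for any smaller step, so p = 3.

3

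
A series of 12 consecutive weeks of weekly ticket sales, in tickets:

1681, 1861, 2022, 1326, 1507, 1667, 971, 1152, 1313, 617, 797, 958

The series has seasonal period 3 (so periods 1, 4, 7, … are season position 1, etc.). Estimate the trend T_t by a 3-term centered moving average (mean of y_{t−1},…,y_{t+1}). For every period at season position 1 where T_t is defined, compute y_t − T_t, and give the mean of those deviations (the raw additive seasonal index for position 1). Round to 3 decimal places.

-292.222

Season position 1 occurs at t = 4, 7, 10 (where T_t is defined).
t=4: T_4 = 1618.33333; y_4 − T_4 = 1326 − 1618.33333 = -292.33333
t=7: T_7 = 1263.33333; y_7 − T_7 = 971 − 1263.33333 = -292.33333
t=10: T_10 = 909.00000; y_10 − T_10 = 617 − 909.00000 = -292.00000
Mean deviation: (-292.33333 + -292.33333 + -292.00000) / 3 = -292.222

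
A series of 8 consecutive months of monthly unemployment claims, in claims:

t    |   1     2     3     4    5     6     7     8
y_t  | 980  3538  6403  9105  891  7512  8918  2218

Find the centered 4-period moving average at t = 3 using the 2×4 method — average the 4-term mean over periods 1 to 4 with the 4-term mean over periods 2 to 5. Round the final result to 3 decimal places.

4995.375

Sum over 1–4: 980 + 3538 + 6403 + 9105 = 20026
Sum over 2–5: 3538 + 6403 + 9105 + 891 = 19937
CMA at t=3 = (20026 + 19937) / (2·4) = 39963 / 8 = 4995.375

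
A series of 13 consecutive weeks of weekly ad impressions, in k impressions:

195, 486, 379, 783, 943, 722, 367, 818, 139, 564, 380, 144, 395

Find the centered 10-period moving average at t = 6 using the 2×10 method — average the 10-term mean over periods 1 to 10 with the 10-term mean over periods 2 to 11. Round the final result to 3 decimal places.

Sum over 1–10: 195 + 486 + 379 + 783 + 943 + 722 + 367 + 818 + 139 + 564 = 5396
Sum over 2–11: 486 + 379 + 783 + 943 + 722 + 367 + 818 + 139 + 564 + 380 = 5581
CMA at t=6 = (5396 + 5581) / (2·10) = 10977 / 20 = 548.850

548.850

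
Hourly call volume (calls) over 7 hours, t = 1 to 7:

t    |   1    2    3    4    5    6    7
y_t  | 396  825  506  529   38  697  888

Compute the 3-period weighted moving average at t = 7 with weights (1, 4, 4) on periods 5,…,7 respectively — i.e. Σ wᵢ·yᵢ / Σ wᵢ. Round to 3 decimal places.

Weighted sum: 1·38 + 4·697 + 4·888 = 38 + 2788 + 3552 = 6378
Weight total: 1 + 4 + 4 = 9
WMA = 6378 / 9 = 708.667

708.667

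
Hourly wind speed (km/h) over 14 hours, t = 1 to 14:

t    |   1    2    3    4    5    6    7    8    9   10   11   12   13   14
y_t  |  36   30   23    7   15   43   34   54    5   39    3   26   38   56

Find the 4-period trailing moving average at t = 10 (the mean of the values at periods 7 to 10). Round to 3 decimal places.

33.000

Sum of periods 7–10: 34 + 54 + 5 + 39 = 132
Divide by 4: 132 / 4 = 33.000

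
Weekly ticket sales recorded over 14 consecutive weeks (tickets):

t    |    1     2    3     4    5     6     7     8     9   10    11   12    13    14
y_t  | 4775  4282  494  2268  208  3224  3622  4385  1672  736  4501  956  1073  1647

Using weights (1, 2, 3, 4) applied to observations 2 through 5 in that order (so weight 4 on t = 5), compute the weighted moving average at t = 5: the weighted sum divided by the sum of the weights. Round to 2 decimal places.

1290.60

Weighted sum: 1·4282 + 2·494 + 3·2268 + 4·208 = 4282 + 988 + 6804 + 832 = 12906
Weight total: 1 + 2 + 3 + 4 = 10
WMA = 12906 / 10 = 1290.60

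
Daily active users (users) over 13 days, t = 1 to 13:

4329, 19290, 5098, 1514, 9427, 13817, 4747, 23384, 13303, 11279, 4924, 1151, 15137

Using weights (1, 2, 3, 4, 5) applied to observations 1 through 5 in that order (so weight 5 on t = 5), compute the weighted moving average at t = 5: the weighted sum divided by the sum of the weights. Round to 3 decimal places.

7426.267

Weighted sum: 1·4329 + 2·19290 + 3·5098 + 4·1514 + 5·9427 = 4329 + 38580 + 15294 + 6056 + 47135 = 111394
Weight total: 1 + 2 + 3 + 4 + 5 = 15
WMA = 111394 / 15 = 7426.267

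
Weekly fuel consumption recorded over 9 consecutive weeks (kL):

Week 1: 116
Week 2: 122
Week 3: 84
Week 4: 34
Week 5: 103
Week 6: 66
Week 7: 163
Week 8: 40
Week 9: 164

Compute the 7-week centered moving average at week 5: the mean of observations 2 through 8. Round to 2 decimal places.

Sum of periods 2–8: 122 + 84 + 34 + 103 + 66 + 163 + 40 = 612
Divide by 7: 612 / 7 = 87.43

87.43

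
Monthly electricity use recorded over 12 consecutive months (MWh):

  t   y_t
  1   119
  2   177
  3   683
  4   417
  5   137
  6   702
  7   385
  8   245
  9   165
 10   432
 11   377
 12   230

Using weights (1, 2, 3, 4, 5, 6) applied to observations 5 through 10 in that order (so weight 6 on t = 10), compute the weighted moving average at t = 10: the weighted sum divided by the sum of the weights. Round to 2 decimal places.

337.76

Weighted sum: 1·137 + 2·702 + 3·385 + 4·245 + 5·165 + 6·432 = 137 + 1404 + 1155 + 980 + 825 + 2592 = 7093
Weight total: 1 + 2 + 3 + 4 + 5 + 6 = 21
WMA = 7093 / 21 = 337.76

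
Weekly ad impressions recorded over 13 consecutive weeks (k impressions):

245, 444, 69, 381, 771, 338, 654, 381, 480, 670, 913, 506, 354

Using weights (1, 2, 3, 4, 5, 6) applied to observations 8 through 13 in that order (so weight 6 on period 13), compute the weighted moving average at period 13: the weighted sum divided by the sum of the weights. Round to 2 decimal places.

Weighted sum: 1·381 + 2·480 + 3·670 + 4·913 + 5·506 + 6·354 = 381 + 960 + 2010 + 3652 + 2530 + 2124 = 11657
Weight total: 1 + 2 + 3 + 4 + 5 + 6 = 21
WMA = 11657 / 21 = 555.10

555.10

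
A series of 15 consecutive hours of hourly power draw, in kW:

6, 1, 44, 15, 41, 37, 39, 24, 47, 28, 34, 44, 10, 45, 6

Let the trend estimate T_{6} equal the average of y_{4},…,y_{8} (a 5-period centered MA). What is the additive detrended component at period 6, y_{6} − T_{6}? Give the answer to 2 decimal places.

5.80

Trend T_6 = (15 + 41 + 37 + 39 + 24) / 5 = 156/5 = 31.2000
Detrended value: 37 − 31.2000 = 5.80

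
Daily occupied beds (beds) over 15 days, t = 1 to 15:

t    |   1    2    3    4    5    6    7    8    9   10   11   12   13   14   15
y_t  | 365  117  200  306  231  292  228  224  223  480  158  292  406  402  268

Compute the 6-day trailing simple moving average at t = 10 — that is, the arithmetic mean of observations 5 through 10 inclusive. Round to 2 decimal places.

Sum of periods 5–10: 231 + 292 + 228 + 224 + 223 + 480 = 1678
Divide by 6: 1678 / 6 = 279.67

279.67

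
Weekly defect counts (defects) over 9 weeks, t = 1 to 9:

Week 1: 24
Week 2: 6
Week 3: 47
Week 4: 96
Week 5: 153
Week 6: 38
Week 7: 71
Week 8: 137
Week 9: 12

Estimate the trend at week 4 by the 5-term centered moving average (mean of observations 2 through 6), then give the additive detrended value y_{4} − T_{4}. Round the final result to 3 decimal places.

Trend T_4 = (6 + 47 + 96 + 153 + 38) / 5 = 340/5 = 68.00000
Detrended value: 96 − 68.00000 = 28.000

28.000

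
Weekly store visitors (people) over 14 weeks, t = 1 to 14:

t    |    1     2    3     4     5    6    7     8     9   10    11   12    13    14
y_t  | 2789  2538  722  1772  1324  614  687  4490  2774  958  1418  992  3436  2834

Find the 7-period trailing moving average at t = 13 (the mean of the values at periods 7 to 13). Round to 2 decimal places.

2107.86

Sum of periods 7–13: 687 + 4490 + 2774 + 958 + 1418 + 992 + 3436 = 14755
Divide by 7: 14755 / 7 = 2107.86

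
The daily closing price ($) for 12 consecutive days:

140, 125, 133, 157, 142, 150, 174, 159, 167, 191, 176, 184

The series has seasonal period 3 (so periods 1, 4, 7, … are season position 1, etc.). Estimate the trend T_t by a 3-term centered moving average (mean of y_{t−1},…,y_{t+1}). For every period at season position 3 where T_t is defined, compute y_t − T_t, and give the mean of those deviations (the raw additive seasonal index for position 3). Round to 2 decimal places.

-5.33

Season position 3 occurs at t = 3, 6, 9 (where T_t is defined).
t=3: T_3 = 138.3333; y_3 − T_3 = 133 − 138.3333 = -5.3333
t=6: T_6 = 155.3333; y_6 − T_6 = 150 − 155.3333 = -5.3333
t=9: T_9 = 172.3333; y_9 − T_9 = 167 − 172.3333 = -5.3333
Mean deviation: (-5.3333 + -5.3333 + -5.3333) / 3 = -5.33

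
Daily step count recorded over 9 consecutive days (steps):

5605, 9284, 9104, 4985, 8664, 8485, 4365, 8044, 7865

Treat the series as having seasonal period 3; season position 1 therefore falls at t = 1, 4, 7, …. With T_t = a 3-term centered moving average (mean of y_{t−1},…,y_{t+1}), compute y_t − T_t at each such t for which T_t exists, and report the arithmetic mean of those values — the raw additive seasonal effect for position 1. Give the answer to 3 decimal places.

Season position 1 occurs at t = 4, 7 (where T_t is defined).
t=4: T_4 = 7584.33333; y_4 − T_4 = 4985 − 7584.33333 = -2599.33333
t=7: T_7 = 6964.66667; y_7 − T_7 = 4365 − 6964.66667 = -2599.66667
Mean deviation: (-2599.33333 + -2599.66667) / 2 = -2599.500

-2599.500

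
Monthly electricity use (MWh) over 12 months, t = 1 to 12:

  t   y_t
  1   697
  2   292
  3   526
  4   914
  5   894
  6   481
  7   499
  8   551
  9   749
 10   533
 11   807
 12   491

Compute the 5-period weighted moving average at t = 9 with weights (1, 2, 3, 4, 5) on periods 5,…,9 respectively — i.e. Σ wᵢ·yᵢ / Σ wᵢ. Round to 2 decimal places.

620.13

Weighted sum: 1·894 + 2·481 + 3·499 + 4·551 + 5·749 = 894 + 962 + 1497 + 2204 + 3745 = 9302
Weight total: 1 + 2 + 3 + 4 + 5 = 15
WMA = 9302 / 15 = 620.13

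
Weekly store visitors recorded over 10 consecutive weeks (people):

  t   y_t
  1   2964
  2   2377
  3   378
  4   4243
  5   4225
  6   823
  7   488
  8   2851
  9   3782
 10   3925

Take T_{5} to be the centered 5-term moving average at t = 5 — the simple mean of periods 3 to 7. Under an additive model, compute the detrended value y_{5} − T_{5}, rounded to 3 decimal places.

Trend T_5 = (378 + 4243 + 4225 + 823 + 488) / 5 = 10157/5 = 2031.40000
Detrended value: 4225 − 2031.40000 = 2193.600

2193.600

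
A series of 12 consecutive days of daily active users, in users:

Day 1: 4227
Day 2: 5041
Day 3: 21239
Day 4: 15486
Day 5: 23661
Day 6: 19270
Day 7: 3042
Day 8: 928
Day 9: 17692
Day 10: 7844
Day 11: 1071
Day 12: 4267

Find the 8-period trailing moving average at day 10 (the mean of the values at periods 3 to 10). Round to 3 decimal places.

13645.250

Sum of periods 3–10: 21239 + 15486 + 23661 + 19270 + 3042 + 928 + 17692 + 7844 = 109162
Divide by 8: 109162 / 8 = 13645.250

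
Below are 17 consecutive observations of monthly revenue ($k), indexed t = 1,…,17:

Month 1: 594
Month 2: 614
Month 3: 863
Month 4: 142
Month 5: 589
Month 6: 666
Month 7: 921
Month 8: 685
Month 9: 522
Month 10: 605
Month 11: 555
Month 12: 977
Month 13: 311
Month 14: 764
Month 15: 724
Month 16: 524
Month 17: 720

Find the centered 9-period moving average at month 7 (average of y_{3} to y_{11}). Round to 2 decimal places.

Sum of periods 3–11: 863 + 142 + 589 + 666 + 921 + 685 + 522 + 605 + 555 = 5548
Divide by 9: 5548 / 9 = 616.44

616.44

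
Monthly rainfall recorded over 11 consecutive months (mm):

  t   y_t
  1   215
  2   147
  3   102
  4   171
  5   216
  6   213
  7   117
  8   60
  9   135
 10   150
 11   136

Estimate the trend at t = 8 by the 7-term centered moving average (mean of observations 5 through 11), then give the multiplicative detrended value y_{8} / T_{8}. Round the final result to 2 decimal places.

Trend T_8 = (216 + 213 + 117 + 60 + 135 + 150 + 136) / 7 = 1027/7 = 146.7143
Ratio to trend: 60 / 146.7143 = 0.41

0.41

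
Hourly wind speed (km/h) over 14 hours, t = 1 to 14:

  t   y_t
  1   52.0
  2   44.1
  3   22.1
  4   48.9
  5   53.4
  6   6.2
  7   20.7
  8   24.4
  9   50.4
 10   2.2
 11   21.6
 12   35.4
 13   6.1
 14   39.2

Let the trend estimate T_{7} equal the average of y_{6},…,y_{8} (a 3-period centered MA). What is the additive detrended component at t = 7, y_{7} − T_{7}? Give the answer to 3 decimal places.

3.600

Trend T_7 = (6.2 + 20.7 + 24.4) / 3 = 51.3/3 = 17.10000
Detrended value: 20.7 − 17.10000 = 3.600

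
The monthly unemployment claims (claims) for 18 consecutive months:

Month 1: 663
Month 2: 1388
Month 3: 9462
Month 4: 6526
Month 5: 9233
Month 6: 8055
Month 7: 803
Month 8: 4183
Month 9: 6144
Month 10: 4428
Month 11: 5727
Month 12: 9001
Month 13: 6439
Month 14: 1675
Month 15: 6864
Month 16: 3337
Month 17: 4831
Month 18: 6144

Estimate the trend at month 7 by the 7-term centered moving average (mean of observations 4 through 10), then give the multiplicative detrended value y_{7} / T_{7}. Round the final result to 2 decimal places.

0.14

Trend T_7 = (6526 + 9233 + 8055 + 803 + 4183 + 6144 + 4428) / 7 = 39372/7 = 5624.5714
Ratio to trend: 803 / 5624.5714 = 0.14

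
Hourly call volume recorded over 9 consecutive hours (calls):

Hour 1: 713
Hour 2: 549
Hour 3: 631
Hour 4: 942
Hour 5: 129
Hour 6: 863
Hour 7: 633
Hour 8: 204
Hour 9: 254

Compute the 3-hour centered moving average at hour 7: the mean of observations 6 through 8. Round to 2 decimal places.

Sum of periods 6–8: 863 + 633 + 204 = 1700
Divide by 3: 1700 / 3 = 566.67

566.67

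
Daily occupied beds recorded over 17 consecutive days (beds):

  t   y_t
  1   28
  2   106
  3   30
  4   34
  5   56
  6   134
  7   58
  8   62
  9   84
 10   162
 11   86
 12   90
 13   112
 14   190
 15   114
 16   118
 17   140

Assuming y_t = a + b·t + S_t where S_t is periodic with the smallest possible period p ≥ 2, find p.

4

First differences y_{t+1} − y_t: 78, -76, 4, 22, 78, -76, 4, 22, 78, -76, …
The difference pattern repeats every 4 terms and not for any smaller step, so p = 4.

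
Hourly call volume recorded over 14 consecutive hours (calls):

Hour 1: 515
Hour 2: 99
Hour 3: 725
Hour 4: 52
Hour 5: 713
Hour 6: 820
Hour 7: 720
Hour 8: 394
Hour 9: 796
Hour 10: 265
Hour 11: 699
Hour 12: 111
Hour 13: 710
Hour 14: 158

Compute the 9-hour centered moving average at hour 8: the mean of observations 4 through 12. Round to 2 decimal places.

507.78

Sum of periods 4–12: 52 + 713 + 820 + 720 + 394 + 796 + 265 + 699 + 111 = 4570
Divide by 9: 4570 / 9 = 507.78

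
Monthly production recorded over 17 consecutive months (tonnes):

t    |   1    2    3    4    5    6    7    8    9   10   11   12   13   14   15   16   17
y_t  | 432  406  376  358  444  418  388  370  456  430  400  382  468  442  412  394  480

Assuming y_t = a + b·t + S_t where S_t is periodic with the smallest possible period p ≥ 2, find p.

4

First differences y_{t+1} − y_t: -26, -30, -18, 86, -26, -30, -18, 86, -26, -30, …
The difference pattern repeats every 4 terms and not for any smaller step, so p = 4.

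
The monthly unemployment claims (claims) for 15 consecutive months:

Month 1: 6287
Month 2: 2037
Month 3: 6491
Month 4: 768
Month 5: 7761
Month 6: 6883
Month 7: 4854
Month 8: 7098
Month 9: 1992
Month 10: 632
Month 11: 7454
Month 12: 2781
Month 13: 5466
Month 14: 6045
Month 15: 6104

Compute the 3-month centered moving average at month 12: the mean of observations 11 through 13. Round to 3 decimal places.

Sum of periods 11–13: 7454 + 2781 + 5466 = 15701
Divide by 3: 15701 / 3 = 5233.667

5233.667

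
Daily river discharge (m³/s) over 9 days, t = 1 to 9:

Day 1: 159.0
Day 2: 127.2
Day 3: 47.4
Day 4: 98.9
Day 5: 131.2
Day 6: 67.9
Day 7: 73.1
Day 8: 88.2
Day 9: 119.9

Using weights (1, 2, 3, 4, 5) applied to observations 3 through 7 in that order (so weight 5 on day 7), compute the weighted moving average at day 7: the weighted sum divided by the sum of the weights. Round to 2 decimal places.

85.06

Weighted sum: 1·47.4 + 2·98.9 + 3·131.2 + 4·67.9 + 5·73.1 = 47.4 + 197.8 + 393.6 + 271.6 + 365.5 = 1275.9
Weight total: 1 + 2 + 3 + 4 + 5 = 15
WMA = 1275.9 / 15 = 85.06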